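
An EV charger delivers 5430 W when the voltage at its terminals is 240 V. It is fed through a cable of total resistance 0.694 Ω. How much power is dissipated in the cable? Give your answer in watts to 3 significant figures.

355 W

Only the current and the line resistance are needed for the I²R loss.
I = P / V = 5430 / 240 = 22.62 A through the cable.
P_line = I² R_line = (22.62)² × 0.694 = 355.3 W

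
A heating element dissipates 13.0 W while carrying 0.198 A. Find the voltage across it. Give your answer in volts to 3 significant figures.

Inverting the appropriate power form: V = P / I.
V = 13.0 / 0.1980 = 65.66 V

65.7 V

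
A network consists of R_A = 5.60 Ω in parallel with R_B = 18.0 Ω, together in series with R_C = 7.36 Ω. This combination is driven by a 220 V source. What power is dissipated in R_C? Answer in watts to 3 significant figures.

First find R_p for the parallel pair, then treat R_p + R_C as a series loop.
R_p = (5.60×18.0)/(5.60+18.0) = 4.271 Ω
R_total = R_p + 7.36 = 4.271 + 7.36 = 11.63 Ω
I = V / R_total = 220 / 11.63 = 18.91 A
R_C is the series element, so its power is I²R.
P_R_C = (18.91)² × 7.36 = 2633 W

2630 W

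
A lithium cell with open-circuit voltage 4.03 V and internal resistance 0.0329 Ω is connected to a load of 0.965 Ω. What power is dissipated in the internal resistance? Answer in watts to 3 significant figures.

Internal loss is I²r, with I set by the total series resistance r+R.
I = ε / (r + R) = 4.03 / (0.0329 + 0.965) = 4.038 A
P_int = I² r = (4.038)² × 0.0329 = 0.5366 W

0.537 W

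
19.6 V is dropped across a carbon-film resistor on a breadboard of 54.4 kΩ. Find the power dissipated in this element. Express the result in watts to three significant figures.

0.00706 W

With V across and R both known, P = V²/R gives the dissipation directly.
P = (19.6 V)² / 54400 Ω = 0.007062 W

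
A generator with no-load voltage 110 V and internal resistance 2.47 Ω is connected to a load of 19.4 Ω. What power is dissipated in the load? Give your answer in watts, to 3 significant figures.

491 W

Load and internal resistance form a series loop — compute the loop current, then the load power via I²R.
I = ε / (r + R) = 110 / (2.47 + 19.4) = 5.030 A
P_load = I² R = (5.030)² × 19.4 = 490.8 W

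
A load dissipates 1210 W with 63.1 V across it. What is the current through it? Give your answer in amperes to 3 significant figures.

19.2 A

Inverting the appropriate power form: I = P / V.
I = 1210 / 63.1 = 19.18 A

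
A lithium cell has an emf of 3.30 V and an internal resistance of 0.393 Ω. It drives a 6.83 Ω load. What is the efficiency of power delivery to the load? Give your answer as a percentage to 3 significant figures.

94.6 %

The source delivers εI, of which I²R reaches the load and I²r is lost; since I is common, η = R/(R+r).
η = R / (R + r) = 6.83 / (6.83 + 0.393) = 0.9456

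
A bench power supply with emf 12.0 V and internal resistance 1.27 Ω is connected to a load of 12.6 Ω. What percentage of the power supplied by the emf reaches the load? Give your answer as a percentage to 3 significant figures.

90.8 %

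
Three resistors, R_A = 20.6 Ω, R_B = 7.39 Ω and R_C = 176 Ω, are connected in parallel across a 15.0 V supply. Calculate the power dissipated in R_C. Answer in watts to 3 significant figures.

1.28 W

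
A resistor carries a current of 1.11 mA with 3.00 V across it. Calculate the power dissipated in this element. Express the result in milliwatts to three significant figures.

With V and I both given, power follows immediately from P = V I.
P = 3.00 V × 0.001110 A = 0.003330 W

3.33 mW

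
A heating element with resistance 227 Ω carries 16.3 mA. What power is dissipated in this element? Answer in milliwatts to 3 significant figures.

The current through and the resistance of the element are both given; use P = I²R.
P = (0.01630 A)² × 227 Ω = 0.06031 W

60.3 mW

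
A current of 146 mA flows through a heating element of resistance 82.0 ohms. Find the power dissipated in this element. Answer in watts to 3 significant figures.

1.75 W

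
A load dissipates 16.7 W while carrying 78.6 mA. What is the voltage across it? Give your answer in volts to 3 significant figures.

212 V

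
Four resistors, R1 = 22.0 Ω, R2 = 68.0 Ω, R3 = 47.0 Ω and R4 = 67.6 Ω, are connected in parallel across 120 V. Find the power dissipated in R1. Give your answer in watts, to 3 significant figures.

655 W

Each parallel branch sees the full supply voltage, so P = V²/R applies directly to the target branch.
P_R1 = V² / R1 = (120)² / 22.0 Ω = 654.5 W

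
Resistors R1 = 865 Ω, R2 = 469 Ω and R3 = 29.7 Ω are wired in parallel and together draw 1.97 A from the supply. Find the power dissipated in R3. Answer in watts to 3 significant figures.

We need the common branch voltage; get it from I_total × R_eq, then P = V²/R for the branch.
1/R_eq = 1/865 + 1/469 + 1/29.7 ⇒ R_eq = 27.06 Ω
V = I_total × R_eq = 1.970 × 27.06 = 53.30 V
P_R3 = V² / R3 = (53.30)² / 29.7 = 95.66 W

95.7 W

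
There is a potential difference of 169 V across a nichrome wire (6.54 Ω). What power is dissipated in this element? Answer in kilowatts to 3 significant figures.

4.37 kW

V and R are stated; P = V²/R avoids computing the current.
P = (169 V)² / 6.54 Ω = 4367 W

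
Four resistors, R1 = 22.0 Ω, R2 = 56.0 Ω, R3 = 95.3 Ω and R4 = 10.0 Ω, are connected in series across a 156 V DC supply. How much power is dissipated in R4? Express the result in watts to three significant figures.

In a series string the same current flows through every resistor — find that current, then P = I²R for the one we want.
R_total = 22.0 + 56.0 + 95.3 + 10.0 = 183.3 Ω
I = V / R_total = 156 / 183.3 = 0.8511 A
P_R4 = I² × R4 = (0.8511)² × 10.0 = 7.243 W

7.24 W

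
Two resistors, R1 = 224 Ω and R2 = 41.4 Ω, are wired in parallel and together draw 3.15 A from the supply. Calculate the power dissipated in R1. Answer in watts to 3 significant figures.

54.1 W

Parallel branches share V, not I — compute V via R_eq, then use V²/R for the target branch.
1/R_eq = 1/224 + 1/41.4 ⇒ R_eq = 34.94 Ω
V = I_total × R_eq = 3.150 × 34.94 = 110.1 V
P_R1 = V² / R1 = (110.1)² / 224 = 54.08 W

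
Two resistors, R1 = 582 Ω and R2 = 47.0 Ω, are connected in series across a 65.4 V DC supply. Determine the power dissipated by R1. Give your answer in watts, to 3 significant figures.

Every series element carries the same I. Get I from the total resistance, then P = I² × R1.
R_total = 582 + 47.0 = 629.0 Ω
I = V / R_total = 65.4 / 629.0 = 0.1040 A
P_R1 = I² × R1 = (0.1040)² × 582 = 6.292 W

6.29 W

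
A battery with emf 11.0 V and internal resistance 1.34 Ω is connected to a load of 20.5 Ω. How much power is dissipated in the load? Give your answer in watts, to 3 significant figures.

5.20 W

Find the circuit current first, then P = I²R for the load (series elements share I).
I = ε / (r + R) = 11.0 / (1.34 + 20.5) = 0.5037 A
P_load = I² R = (0.5037)² × 20.5 = 5.200 W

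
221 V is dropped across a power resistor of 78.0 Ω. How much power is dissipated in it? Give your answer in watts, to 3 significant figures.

With V across and R both known, P = V²/R gives the dissipation directly.
P = (221 V)² / 78.0 Ω = 626.2 W

626 W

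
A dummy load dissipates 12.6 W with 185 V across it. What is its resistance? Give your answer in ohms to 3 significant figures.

2720 Ω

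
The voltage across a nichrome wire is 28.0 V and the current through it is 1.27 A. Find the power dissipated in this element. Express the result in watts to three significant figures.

35.6 W

V and I are known directly — P = V I, no intermediate step needed.
P = 28.0 V × 1.270 A = 35.56 W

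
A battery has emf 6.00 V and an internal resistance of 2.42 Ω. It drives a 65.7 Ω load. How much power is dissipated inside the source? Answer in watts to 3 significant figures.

0.0188 W

r is in series with the load, so it carries the full circuit current — the loss in it is I²r.
I = ε / (r + R) = 6.00 / (2.42 + 65.7) = 0.08808 A
P_int = I² r = (0.08808)² × 2.42 = 0.01877 W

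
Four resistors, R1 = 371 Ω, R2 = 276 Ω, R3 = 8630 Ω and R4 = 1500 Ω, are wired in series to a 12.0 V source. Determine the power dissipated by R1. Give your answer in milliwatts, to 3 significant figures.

Every series element carries the same I. Get I from the total resistance, then P = I² × R1.
R_total = 371 + 276 + 8630 + 1500 = 10780 Ω
I = V / R_total = 12.0 / 10780 = 0.001113 A
P_R1 = I² × R1 = (0.001113)² × 371 = 0.0004600 W

0.460 mW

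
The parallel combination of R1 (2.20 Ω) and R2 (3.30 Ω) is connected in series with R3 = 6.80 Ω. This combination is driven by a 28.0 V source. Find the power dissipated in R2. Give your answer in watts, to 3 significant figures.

First find R_p for the parallel pair, then treat R_p + R3 as a series loop.
R_p = (2.20×3.30)/(2.20+3.30) = 1.320 Ω
R_total = R_p + 6.80 = 1.320 + 6.80 = 8.120 Ω
I = V / R_total = 28.0 / 8.120 = 3.448 A
Voltage across the parallel pair: V_p = I × R_p = 3.448 × 1.320 = 4.552 V
R2 has V_p across it, so P = V_p²/R2.
P_R2 = (4.552)² / 3.30 = 6.278 W

6.28 W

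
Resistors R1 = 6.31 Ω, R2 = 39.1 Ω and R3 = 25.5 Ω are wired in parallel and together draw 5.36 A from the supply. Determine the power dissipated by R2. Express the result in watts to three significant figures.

Parallel branches share V, not I — compute V via R_eq, then use V²/R for the target branch.
1/R_eq = 1/6.31 + 1/39.1 + 1/25.5 ⇒ R_eq = 4.479 Ω
V = I_total × R_eq = 5.360 × 4.479 = 24.01 V
P_R2 = V² / R2 = (24.01)² / 39.1 = 14.74 W

14.7 W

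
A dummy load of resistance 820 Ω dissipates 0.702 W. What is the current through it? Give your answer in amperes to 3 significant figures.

0.0293 A

From P = V I = I²R = V²/R, with the two given quantities we get I = √(P / R).
I = √(0.702 / 820) = 0.02926 A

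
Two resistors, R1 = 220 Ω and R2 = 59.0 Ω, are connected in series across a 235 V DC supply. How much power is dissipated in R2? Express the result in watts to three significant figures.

In a series string the same current flows through every resistor — find that current, then P = I²R for the one we want.
R_total = 220 + 59.0 = 279.0 Ω
I = V / R_total = 235 / 279.0 = 0.8423 A
P_R2 = I² × R2 = (0.8423)² × 59.0 = 41.86 W

41.9 W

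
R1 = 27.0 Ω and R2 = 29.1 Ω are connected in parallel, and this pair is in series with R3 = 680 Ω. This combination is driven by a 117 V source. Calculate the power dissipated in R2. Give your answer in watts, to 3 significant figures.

0.192 W

Reduce the parallel combination to a single R_p; the circuit then becomes R_p in series with the remaining resistor.
R_p = (27.0×29.1)/(27.0+29.1) = 14.01 Ω
R_total = R_p + 680 = 14.01 + 680 = 694.0 Ω
I = V / R_total = 117 / 694.0 = 0.1686 A
Voltage across the parallel pair: V_p = I × R_p = 0.1686 × 14.01 = 2.361 V
R2 has V_p across it, so P = V_p²/R2.
P_R2 = (2.361)² / 29.1 = 0.1916 W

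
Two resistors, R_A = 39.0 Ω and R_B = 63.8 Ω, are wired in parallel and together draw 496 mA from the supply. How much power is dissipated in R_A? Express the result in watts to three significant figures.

The branches share the same voltage, but only the total current is given — find V from the equivalent resistance first.
1/R_eq = 1/39.0 + 1/63.8 ⇒ R_eq = 24.20 Ω
V = I_total × R_eq = 0.4960 × 24.20 = 12.01 V
P_R_A = V² / R_A = (12.01)² / 39.0 = 3.696 W

3.70 W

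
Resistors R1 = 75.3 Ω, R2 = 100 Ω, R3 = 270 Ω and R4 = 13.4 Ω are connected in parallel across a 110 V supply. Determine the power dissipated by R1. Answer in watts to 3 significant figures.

The supply voltage appears across each parallel branch — just use P = V²/R1.
P_R1 = V² / R1 = (110)² / 75.3 Ω = 160.7 W

161 W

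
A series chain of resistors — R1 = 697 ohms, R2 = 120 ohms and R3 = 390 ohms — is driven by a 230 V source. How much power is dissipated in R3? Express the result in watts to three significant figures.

Every series element carries the same I. Get I from the total resistance, then P = I² × R3.
R_total = 697 + 120 + 390 = 1207 Ω
I = V / R_total = 230 / 1207 = 0.1906 A
P_R3 = I² × R3 = (0.1906)² × 390 = 14.16 W

14.2 W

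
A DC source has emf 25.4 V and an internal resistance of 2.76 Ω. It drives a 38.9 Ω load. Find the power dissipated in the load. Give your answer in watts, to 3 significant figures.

Load and internal resistance form a series loop — compute the loop current, then the load power via I²R.
I = ε / (r + R) = 25.4 / (2.76 + 38.9) = 0.6097 A
P_load = I² R = (0.6097)² × 38.9 = 14.46 W

14.5 W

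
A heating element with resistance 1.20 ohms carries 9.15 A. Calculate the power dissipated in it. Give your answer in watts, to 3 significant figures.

Current and resistance are given, so P = I²R is the direct form.
P = (9.150 A)² × 1.20 Ω = 100.5 W

100 W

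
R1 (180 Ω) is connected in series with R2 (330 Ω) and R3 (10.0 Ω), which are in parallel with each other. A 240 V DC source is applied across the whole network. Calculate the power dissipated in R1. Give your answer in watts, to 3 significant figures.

288 W

Replace R2 and R3 with their parallel equivalent so the circuit becomes R1 in series with R_p.
R_p = (330×10.0)/(330+10.0) = 9.706 Ω
R_total = 180 + 9.706 = 189.7 Ω
I = V / R_total = 240 / 189.7 = 1.265 A
The full supply current passes through R1: P = I²R.
P_R1 = (1.265)² × 180 = 288.1 W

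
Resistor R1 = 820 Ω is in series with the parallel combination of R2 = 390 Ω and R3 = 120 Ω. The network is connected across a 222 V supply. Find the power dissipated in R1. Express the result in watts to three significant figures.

Replace R2 and R3 with their parallel equivalent so the circuit becomes R1 in series with R_p.
R_p = (390×120)/(390+120) = 91.76 Ω
R_total = 820 + 91.76 = 911.8 Ω
I = V / R_total = 222 / 911.8 = 0.2435 A
R1 carries the full series current, so P = I²R.
P_R1 = (0.2435)² × 820 = 48.61 W

48.6 W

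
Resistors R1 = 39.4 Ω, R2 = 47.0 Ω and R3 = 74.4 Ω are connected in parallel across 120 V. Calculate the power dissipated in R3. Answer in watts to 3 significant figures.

194 W

Every branch has 120 V across it, so for R3 the power is simply V²/R.
P_R3 = V² / R3 = (120)² / 74.4 Ω = 193.5 W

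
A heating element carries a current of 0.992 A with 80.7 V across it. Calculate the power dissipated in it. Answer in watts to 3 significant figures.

V and I are known directly — P = V I, no intermediate step needed.
P = 80.7 V × 0.9920 A = 80.05 W

80.1 W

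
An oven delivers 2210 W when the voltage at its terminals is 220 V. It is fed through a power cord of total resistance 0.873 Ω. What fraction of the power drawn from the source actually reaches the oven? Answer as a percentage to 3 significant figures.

I = P / V = 2210 / 220 = 10.05 A through the power cord.
P_line = I² R_line = (10.05)² × 0.873 = 88.10 W
P_source = P_load + P_line = 2210 + 88.10 = 2298 W
η = P_load / P_source = 2210 / 2298 = 0.9617

96.2 %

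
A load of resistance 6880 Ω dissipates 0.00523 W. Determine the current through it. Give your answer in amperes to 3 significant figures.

0.000872 A

Inverting the appropriate power form: I = √(P / R).
I = √(0.00523 / 6880) = 0.0008719 A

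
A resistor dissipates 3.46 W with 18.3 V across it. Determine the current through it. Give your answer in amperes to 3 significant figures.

0.189 A

The two known quantities fix the third via I = P / V.
I = 3.46 / 18.3 = 0.1891 A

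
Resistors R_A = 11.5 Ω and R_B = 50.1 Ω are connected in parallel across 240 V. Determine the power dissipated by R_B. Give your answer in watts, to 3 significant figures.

1150 W

Every branch has 240 V across it, so for R_B the power is simply V²/R.
P_R_B = V² / R_B = (240)² / 50.1 Ω = 1150 W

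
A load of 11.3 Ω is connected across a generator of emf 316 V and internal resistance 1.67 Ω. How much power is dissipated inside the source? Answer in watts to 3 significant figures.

r is in series with the load, so it carries the full circuit current — the loss in it is I²r.
I = ε / (r + R) = 316 / (1.67 + 11.3) = 24.36 A
P_int = I² r = (24.36)² × 1.67 = 991.3 W

991 W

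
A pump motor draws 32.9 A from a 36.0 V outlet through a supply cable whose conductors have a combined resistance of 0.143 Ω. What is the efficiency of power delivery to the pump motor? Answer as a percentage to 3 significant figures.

86.9 %

The supply cable carries the full 32.9 A.
P_line = I² R_line = (32.90)² × 0.143 = 154.8 W
P_source = V I = 36.0 × 32.90 = 1184 W; P_load = 1030 W
η = P_load / P_source = 1030 / 1184 = 0.8693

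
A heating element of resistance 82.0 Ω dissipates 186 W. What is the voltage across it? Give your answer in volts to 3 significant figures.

123 V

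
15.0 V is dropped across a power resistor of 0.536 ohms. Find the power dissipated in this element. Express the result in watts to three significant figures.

We know the drop across the element and its resistance — P = V²/R, one step.
P = (15.0 V)² / 0.536 Ω = 419.8 W

420 W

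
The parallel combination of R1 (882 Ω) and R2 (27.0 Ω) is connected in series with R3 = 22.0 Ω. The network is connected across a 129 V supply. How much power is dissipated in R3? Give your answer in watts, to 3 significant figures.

Reduce the parallel combination to a single R_p; the circuit then becomes R_p in series with the remaining resistor.
R_p = (882×27.0)/(882+27.0) = 26.20 Ω
R_total = R_p + 22.0 = 26.20 + 22.0 = 48.20 Ω
I = V / R_total = 129 / 48.20 = 2.676 A
R3 carries the full series current, so P = I²R.
P_R3 = (2.676)² × 22.0 = 157.6 W

158 W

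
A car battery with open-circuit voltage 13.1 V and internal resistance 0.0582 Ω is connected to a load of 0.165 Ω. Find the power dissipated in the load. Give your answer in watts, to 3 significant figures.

568 W

The internal resistance and the load are in series, so the same I flows through both; get I from ε/(r+R), then I²R for the load.
I = ε / (r + R) = 13.1 / (0.0582 + 0.165) = 58.69 A
P_load = I² R = (58.69)² × 0.165 = 568.4 W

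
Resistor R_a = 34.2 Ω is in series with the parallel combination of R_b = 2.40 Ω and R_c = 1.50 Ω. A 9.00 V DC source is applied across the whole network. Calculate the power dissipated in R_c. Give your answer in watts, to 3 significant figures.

0.0373 W

Reduce the parallel pair to R_p first; the network is then a simple series string.
R_p = (2.40×1.50)/(2.40+1.50) = 0.9231 Ω
R_total = 34.2 + 0.9231 = 35.12 Ω
I = V / R_total = 9.00 / 35.12 = 0.2562 A
Voltage across the parallel pair: V_p = I × R_p = 0.2562 × 0.9231 = 0.2365 V
R_c is across V_p, so use P = V²/R for that branch.
P_R_c = (0.2365)² / 1.50 = 0.03730 W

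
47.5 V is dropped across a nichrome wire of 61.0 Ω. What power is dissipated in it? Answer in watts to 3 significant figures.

Voltage and resistance are given, so P = V²/R is the one-step route.
P = (47.5 V)² / 61.0 Ω = 36.99 W

37.0 W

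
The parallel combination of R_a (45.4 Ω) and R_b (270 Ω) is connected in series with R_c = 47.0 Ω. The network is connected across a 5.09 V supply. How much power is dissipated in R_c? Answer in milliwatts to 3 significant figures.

Reduce the parallel combination to a single R_p; the circuit then becomes R_p in series with the remaining resistor.
R_p = (45.4×270)/(45.4+270) = 38.86 Ω
R_total = R_p + 47.0 = 38.86 + 47.0 = 85.86 Ω
I = V / R_total = 5.09 / 85.86 = 0.05928 A
All the supply current flows through R_c; use P = I²R_c.
P_R_c = (0.05928)² × 47.0 = 0.1652 W

165 mW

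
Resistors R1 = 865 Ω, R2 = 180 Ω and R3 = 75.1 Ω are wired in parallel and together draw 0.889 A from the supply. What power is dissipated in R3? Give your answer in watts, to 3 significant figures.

Only the total current is stated, so first find the parallel equivalent to get the voltage across the combination.
1/R_eq = 1/865 + 1/180 + 1/75.1 ⇒ R_eq = 49.93 Ω
V = I_total × R_eq = 0.8890 × 49.93 = 44.39 V
P_R3 = V² / R3 = (44.39)² / 75.1 = 26.24 W

26.2 W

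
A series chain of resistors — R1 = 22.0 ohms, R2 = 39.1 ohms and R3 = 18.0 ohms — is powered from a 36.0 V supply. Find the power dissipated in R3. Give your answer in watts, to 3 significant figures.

In a series string the same current flows through every resistor — find that current, then P = I²R for the one we want.
R_total = 22.0 + 39.1 + 18.0 = 79.10 Ω
I = V / R_total = 36.0 / 79.10 = 0.4551 A
P_R3 = I² × R3 = (0.4551)² × 18.0 = 3.728 W

3.73 W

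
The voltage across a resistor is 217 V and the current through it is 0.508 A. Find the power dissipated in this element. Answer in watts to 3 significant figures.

With V and I both given, power follows immediately from P = V I.
P = 217 V × 0.5080 A = 110.2 W

110 W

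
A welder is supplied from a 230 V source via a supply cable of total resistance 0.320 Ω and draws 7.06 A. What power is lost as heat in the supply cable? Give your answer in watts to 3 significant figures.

The supply cable is a series resistance carrying the load current; its dissipation is I²R_line.
The supply cable carries the full 7.06 A.
P_line = I² R_line = (7.060)² × 0.320 = 15.95 W

15.9 W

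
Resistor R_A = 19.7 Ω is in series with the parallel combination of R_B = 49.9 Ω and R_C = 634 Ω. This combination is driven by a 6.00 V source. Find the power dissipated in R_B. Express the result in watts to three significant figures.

0.355 W

First combine the parallel branches into one equivalent R_p, then R_A + R_p is a series pair.
R_p = (49.9×634)/(49.9+634) = 46.26 Ω
R_total = 19.7 + 46.26 = 65.96 Ω
I = V / R_total = 6.00 / 65.96 = 0.09097 A
Voltage across the parallel pair: V_p = I × R_p = 0.09097 × 46.26 = 4.208 V
R_B is across V_p, so use P = V²/R for that branch.
P_R_B = (4.208)² / 49.9 = 0.3549 W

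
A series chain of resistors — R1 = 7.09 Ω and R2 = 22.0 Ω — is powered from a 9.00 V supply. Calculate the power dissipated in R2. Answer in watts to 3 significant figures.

2.11 W

The current is common to all series resistors; compute it, then apply P = I²R for the target.
R_total = 7.09 + 22.0 = 29.09 Ω
I = V / R_total = 9.00 / 29.09 = 0.3094 A
P_R2 = I² × R2 = (0.3094)² × 22.0 = 2.106 W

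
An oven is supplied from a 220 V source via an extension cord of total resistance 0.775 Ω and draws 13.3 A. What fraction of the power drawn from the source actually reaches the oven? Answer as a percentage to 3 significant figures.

The extension cord carries the full 13.3 A.
P_line = I² R_line = (13.30)² × 0.775 = 137.1 W
P_source = V I = 220 × 13.30 = 2926 W; P_load = 2789 W
η = P_load / P_source = 2789 / 2926 = 0.9531

95.3 %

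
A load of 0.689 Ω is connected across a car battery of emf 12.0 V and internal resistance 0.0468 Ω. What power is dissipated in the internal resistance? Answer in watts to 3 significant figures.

12.4 W

The source's internal resistance is just another series element carrying I; its dissipation is I²r.
I = ε / (r + R) = 12.0 / (0.0468 + 0.689) = 16.31 A
P_int = I² r = (16.31)² × 0.0468 = 12.45 W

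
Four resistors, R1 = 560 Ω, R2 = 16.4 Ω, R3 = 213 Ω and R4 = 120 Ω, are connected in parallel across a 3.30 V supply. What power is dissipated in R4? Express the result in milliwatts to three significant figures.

90.7 mW

Parallel branches share the same voltage; P = V²/R gives the branch power in one step.
P_R4 = V² / R4 = (3.30)² / 120 Ω = 0.09075 W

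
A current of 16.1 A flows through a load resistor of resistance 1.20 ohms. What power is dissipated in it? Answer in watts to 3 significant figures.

The current through and the resistance of the element are both given; use P = I²R.
P = (16.10 A)² × 1.20 Ω = 311.1 W

311 W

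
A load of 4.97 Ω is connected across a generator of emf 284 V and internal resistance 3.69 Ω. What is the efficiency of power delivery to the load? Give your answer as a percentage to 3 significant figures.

η = P_load/(P_load+P_int) = I²R/(I²R+I²r) = R/(R+r) — the I² cancels for series elements.
η = R / (R + r) = 4.97 / (4.97 + 3.69) = 0.5739

57.4 %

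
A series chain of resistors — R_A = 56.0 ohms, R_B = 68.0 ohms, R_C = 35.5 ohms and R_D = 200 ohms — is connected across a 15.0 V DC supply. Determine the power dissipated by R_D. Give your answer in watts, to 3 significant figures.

Since the resistors are in series they all carry the loop current I = V/R_total; the power in any one is I²R.
R_total = 56.0 + 68.0 + 35.5 + 200 = 359.5 Ω
I = V / R_total = 15.0 / 359.5 = 0.04172 A
P_R_D = I² × R_D = (0.04172)² × 200 = 0.3482 W

0.348 W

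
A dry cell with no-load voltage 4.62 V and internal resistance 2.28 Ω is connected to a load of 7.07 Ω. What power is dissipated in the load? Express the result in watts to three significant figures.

1.73 W

The internal resistance and the load are in series, so the same I flows through both; get I from ε/(r+R), then I²R for the load.
I = ε / (r + R) = 4.62 / (2.28 + 7.07) = 0.4941 A
P_load = I² R = (0.4941)² × 7.07 = 1.726 W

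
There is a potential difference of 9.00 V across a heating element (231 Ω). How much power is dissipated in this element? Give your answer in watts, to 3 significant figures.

0.351 W

With V across and R both known, P = V²/R gives the dissipation directly.
P = (9.00 V)² / 231 Ω = 0.3506 W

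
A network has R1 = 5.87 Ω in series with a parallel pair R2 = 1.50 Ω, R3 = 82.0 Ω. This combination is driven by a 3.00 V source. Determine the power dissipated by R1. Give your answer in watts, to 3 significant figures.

0.980 W

First combine the parallel branches into one equivalent R_p, then R1 + R_p is a series pair.
R_p = (1.50×82.0)/(1.50+82.0) = 1.473 Ω
R_total = 5.87 + 1.473 = 7.343 Ω
I = V / R_total = 3.00 / 7.343 = 0.4085 A
All the current flows through R1; use P = I²R.
P_R1 = (0.4085)² × 5.87 = 0.9798 W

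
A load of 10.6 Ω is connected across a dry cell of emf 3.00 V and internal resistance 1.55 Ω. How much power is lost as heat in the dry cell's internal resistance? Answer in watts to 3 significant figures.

0.0945 W

The source's internal resistance is just another series element carrying I; its dissipation is I²r.
I = ε / (r + R) = 3.00 / (1.55 + 10.6) = 0.2469 A
P_int = I² r = (0.2469)² × 1.55 = 0.09450 W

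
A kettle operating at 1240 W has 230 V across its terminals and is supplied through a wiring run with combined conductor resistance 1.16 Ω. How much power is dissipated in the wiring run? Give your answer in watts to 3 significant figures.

33.7 W

The wiring run is a series resistance carrying the load current; its dissipation is I²R_line.
I = P / V = 1240 / 230 = 5.391 A through the wiring run.
P_line = I² R_line = (5.391)² × 1.16 = 33.72 W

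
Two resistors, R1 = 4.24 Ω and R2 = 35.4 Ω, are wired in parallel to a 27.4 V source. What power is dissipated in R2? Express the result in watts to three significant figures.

21.2 W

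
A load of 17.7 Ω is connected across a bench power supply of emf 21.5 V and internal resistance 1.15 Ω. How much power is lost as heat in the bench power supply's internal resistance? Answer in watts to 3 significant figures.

1.50 W

The source's internal resistance is just another series element carrying I; its dissipation is I²r.
I = ε / (r + R) = 21.5 / (1.15 + 17.7) = 1.141 A
P_int = I² r = (1.141)² × 1.15 = 1.496 W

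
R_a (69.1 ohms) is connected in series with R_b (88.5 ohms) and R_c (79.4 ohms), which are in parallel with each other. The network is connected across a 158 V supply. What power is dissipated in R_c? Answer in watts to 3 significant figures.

Replace R_b and R_c with their parallel equivalent so the circuit becomes R_a in series with R_p.
R_p = (88.5×79.4)/(88.5+79.4) = 41.85 Ω
R_total = 69.1 + 41.85 = 111.0 Ω
I = V / R_total = 158 / 111.0 = 1.424 A
Voltage across the parallel pair: V_p = I × R_p = 1.424 × 41.85 = 59.60 V
R_c is across V_p, so use P = V²/R for that branch.
P_R_c = (59.60)² / 79.4 = 44.74 W

44.7 W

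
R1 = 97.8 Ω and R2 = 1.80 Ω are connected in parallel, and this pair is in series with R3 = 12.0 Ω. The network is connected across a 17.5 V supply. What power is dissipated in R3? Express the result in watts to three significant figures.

19.4 W

Combine R1 and R2 into their parallel equivalent first, reducing the network to two series resistors.
R_p = (97.8×1.80)/(97.8+1.80) = 1.767 Ω
R_total = R_p + 12.0 = 1.767 + 12.0 = 13.77 Ω
I = V / R_total = 17.5 / 13.77 = 1.271 A
R3 is the series element, so its power is I²R.
P_R3 = (1.271)² × 12.0 = 19.39 W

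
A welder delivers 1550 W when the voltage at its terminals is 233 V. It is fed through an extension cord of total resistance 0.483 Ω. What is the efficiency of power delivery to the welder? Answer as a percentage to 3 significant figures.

I = P / V = 1550 / 233 = 6.652 A through the extension cord.
P_line = I² R_line = (6.652)² × 0.483 = 21.37 W
P_source = P_load + P_line = 1550 + 21.37 = 1571 W
η = P_load / P_source = 1550 / 1571 = 0.9864

98.6 %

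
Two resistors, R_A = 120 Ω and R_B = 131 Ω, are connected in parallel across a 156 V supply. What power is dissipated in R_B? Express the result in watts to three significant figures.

186 W

Each parallel branch sees the full supply voltage, so P = V²/R applies directly to the target branch.
P_R_B = V² / R_B = (156)² / 131 Ω = 185.8 W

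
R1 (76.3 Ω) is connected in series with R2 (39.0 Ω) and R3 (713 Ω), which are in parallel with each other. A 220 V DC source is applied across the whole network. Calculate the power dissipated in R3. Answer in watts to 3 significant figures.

Collapse R2‖R3 to a single equivalent, reducing the network to two series elements.
R_p = (39.0×713)/(39.0+713) = 36.98 Ω
R_total = 76.3 + 36.98 = 113.3 Ω
I = V / R_total = 220 / 113.3 = 1.942 A
Voltage across the parallel pair: V_p = I × R_p = 1.942 × 36.98 = 71.82 V
With V_p across R3, its power is V_p²/R3.
P_R3 = (71.82)² / 713 = 7.233 W

7.23 W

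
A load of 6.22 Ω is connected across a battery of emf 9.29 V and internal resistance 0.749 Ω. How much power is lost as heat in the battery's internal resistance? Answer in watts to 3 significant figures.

Internal loss is I²r, with I set by the total series resistance r+R.
I = ε / (r + R) = 9.29 / (0.749 + 6.22) = 1.333 A
P_int = I² r = (1.333)² × 0.749 = 1.331 W

1.33 W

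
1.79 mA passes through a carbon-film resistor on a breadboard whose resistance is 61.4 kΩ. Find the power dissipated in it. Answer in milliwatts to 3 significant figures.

The current through and the resistance of the element are both given; use P = I²R.
P = (0.001790 A)² × 61400 Ω = 0.1967 W

197 mW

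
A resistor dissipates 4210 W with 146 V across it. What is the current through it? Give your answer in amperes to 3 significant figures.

28.8 A

Rearranging the power relation for the two known quantities gives I = P / V.
I = 4210 / 146 = 28.84 A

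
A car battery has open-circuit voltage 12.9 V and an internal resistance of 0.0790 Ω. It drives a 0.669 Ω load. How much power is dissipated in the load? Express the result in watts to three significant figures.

Load and internal resistance form a series loop — compute the loop current, then the load power via I²R.
I = ε / (r + R) = 12.9 / (0.0790 + 0.669) = 17.25 A
P_load = I² R = (17.25)² × 0.669 = 199.0 W

199 W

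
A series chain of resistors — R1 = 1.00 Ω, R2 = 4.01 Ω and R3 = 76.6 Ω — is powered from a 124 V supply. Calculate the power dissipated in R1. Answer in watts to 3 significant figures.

The current is common to all series resistors; compute it, then apply P = I²R for the target.
R_total = 1.00 + 4.01 + 76.6 = 81.61 Ω
I = V / R_total = 124 / 81.61 = 1.519 A
P_R1 = I² × R1 = (1.519)² × 1.00 = 2.309 W

2.31 W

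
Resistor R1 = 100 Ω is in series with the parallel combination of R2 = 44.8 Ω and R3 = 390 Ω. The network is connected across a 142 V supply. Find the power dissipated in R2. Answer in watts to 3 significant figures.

Replace R2 and R3 with their parallel equivalent so the circuit becomes R1 in series with R_p.
R_p = (44.8×390)/(44.8+390) = 40.18 Ω
R_total = 100 + 40.18 = 140.2 Ω
I = V / R_total = 142 / 140.2 = 1.013 A
Voltage across the parallel pair: V_p = I × R_p = 1.013 × 40.18 = 40.70 V
R2 sees V_p directly, so P = V_p² / R2.
P_R2 = (40.70)² / 44.8 = 36.98 W

37.0 W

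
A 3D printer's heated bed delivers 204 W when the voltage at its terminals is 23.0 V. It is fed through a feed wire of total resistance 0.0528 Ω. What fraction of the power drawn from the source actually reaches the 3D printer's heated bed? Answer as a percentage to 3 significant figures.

I = P / V = 204 / 23.0 = 8.870 A through the feed wire.
P_line = I² R_line = (8.870)² × 0.0528 = 4.154 W
P_source = P_load + P_line = 204.0 + 4.154 = 208.2 W
η = P_load / P_source = 204.0 / 208.2 = 0.9800

98.0 %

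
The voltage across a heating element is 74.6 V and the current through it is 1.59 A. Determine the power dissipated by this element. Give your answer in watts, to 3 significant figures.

119 W

With V and I both given, power follows immediately from P = V I.
P = 74.6 V × 1.590 A = 118.6 W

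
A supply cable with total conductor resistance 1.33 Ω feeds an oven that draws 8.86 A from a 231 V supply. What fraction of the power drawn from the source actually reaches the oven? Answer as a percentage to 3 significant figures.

The supply cable carries the full 8.86 A.
P_line = I² R_line = (8.860)² × 1.33 = 104.4 W
P_source = V I = 231 × 8.860 = 2047 W; P_load = 1942 W
η = P_load / P_source = 1942 / 2047 = 0.9490

94.9 %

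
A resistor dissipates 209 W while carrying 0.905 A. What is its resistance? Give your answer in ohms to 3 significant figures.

255 Ω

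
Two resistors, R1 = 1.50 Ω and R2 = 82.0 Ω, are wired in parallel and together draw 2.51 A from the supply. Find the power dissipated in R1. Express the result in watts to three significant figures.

The branches share the same voltage, but only the total current is given — find V from the equivalent resistance first.
1/R_eq = 1/1.50 + 1/82.0 ⇒ R_eq = 1.473 Ω
V = I_total × R_eq = 2.510 × 1.473 = 3.697 V
P_R1 = V² / R1 = (3.697)² / 1.50 = 9.114 W

9.11 W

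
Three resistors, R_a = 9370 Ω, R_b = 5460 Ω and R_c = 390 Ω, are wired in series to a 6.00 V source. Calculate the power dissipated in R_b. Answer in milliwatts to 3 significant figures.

0.849 mW

Since the resistors are in series they all carry the loop current I = V/R_total; the power in any one is I²R.
R_total = 9370 + 5460 + 390 = 15220 Ω
I = V / R_total = 6.00 / 15220 = 0.0003942 A
P_R_b = I² × R_b = (0.0003942)² × 5460 = 0.0008485 W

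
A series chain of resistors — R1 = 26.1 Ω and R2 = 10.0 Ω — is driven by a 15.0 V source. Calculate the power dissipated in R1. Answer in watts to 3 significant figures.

4.51 W

In a series string the same current flows through every resistor — find that current, then P = I²R for the one we want.
R_total = 26.1 + 10.0 = 36.10 Ω
I = V / R_total = 15.0 / 36.10 = 0.4155 A
P_R1 = I² × R1 = (0.4155)² × 26.1 = 4.506 W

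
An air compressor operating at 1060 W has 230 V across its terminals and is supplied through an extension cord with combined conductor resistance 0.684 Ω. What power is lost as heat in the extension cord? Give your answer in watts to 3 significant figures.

14.5 W

The extension cord is a series resistance carrying the load current; its dissipation is I²R_line.
I = P / V = 1060 / 230 = 4.609 A through the extension cord.
P_line = I² R_line = (4.609)² × 0.684 = 14.53 W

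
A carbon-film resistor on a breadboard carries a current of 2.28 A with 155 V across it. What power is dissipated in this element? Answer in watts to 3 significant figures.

353 W

Since both terminal voltage and current are stated, P = V I gives the power in one step.
P = 155 V × 2.280 A = 353.4 W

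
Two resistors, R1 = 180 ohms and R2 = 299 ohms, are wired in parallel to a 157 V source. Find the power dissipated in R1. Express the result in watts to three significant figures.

R1 sits directly across the source, so P = V²/R with V = 157 V.
P_R1 = V² / R1 = (157)² / 180 Ω = 136.9 W

137 W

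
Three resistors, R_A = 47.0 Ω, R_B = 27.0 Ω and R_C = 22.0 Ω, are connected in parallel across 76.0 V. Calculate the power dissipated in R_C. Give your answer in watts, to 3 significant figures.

263 W

Parallel branches share the same voltage; P = V²/R gives the branch power in one step.
P_R_C = V² / R_C = (76.0)² / 22.0 Ω = 262.5 W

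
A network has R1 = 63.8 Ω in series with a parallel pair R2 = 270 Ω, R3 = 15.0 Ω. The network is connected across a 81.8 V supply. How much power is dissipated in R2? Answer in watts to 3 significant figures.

Reduce the parallel pair to R_p first; the network is then a simple series string.
R_p = (270×15.0)/(270+15.0) = 14.21 Ω
R_total = 63.8 + 14.21 = 78.01 Ω
I = V / R_total = 81.8 / 78.01 = 1.049 A
Voltage across the parallel pair: V_p = I × R_p = 1.049 × 14.21 = 14.90 V
R2 sees V_p directly, so P = V_p² / R2.
P_R2 = (14.90)² / 270 = 0.8224 W

0.822 W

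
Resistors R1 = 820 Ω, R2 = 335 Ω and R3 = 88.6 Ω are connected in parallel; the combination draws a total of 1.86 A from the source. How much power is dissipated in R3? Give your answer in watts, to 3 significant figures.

163 W

We need the common branch voltage; get it from I_total × R_eq, then P = V²/R for the branch.
1/R_eq = 1/820 + 1/335 + 1/88.6 ⇒ R_eq = 64.55 Ω
V = I_total × R_eq = 1.860 × 64.55 = 120.1 V
P_R3 = V² / R3 = (120.1)² / 88.6 = 162.7 W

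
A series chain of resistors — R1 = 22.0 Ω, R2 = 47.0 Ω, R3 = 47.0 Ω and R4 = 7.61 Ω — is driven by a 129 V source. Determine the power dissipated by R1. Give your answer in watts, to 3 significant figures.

Since the resistors are in series they all carry the loop current I = V/R_total; the power in any one is I²R.
R_total = 22.0 + 47.0 + 47.0 + 7.61 = 123.6 Ω
I = V / R_total = 129 / 123.6 = 1.044 A
P_R1 = I² × R1 = (1.044)² × 22.0 = 23.96 W

24.0 W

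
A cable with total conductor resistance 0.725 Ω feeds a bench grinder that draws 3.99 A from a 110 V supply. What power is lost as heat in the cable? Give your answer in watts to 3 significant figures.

The cable is a series resistance carrying the load current; its dissipation is I²R_line.
The cable carries the full 3.99 A.
P_line = I² R_line = (3.990)² × 0.725 = 11.54 W

11.5 W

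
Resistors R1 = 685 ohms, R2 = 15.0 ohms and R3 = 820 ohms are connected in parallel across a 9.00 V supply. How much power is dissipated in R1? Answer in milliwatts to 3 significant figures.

Every branch has 9.00 V across it, so for R1 the power is simply V²/R.
P_R1 = V² / R1 = (9.00)² / 685 Ω = 0.1182 W

118 mW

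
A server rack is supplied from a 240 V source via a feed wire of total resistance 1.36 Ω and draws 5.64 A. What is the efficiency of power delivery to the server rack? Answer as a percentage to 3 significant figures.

96.8 %

The feed wire carries the full 5.64 A.
P_line = I² R_line = (5.640)² × 1.36 = 43.26 W
P_source = V I = 240 × 5.640 = 1354 W; P_load = 1310 W
η = P_load / P_source = 1310 / 1354 = 0.9680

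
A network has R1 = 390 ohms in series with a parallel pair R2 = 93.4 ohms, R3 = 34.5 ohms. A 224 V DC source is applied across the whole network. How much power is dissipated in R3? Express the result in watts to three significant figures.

Collapse R2‖R3 to a single equivalent, reducing the network to two series elements.
R_p = (93.4×34.5)/(93.4+34.5) = 25.19 Ω
R_total = 390 + 25.19 = 415.2 Ω
I = V / R_total = 224 / 415.2 = 0.5395 A
Voltage across the parallel pair: V_p = I × R_p = 0.5395 × 25.19 = 13.59 V
R3 is across V_p, so use P = V²/R for that branch.
P_R3 = (13.59)² / 34.5 = 5.355 W

5.36 W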